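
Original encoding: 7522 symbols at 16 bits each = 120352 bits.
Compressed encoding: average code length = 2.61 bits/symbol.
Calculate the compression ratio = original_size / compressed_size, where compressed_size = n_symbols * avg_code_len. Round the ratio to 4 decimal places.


original_size = n_symbols * orig_bits = 7522 * 16 = 120352 bits
compressed_size = n_symbols * avg_code_len = 7522 * 2.61 = 19632.42 bits
ratio = original_size / compressed_size = 120352 / 19632.42 = 6.1303

Compression ratio = 6.1303


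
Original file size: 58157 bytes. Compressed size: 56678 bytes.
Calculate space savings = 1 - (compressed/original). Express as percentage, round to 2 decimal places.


ratio = compressed/original = 56678/58157 = 0.974569
savings = 1 - ratio = 1 - 0.974569 = 0.025431
as a percentage: 0.025431 * 100 = 2.54%

Space savings = 1 - 56678/58157 = 2.54%


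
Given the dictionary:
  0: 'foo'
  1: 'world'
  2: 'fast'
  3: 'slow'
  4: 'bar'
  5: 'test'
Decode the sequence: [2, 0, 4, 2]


Look up each index in the dictionary:
  2 -> 'fast'
  0 -> 'foo'
  4 -> 'bar'
  2 -> 'fast'

Decoded: "fast foo bar fast"


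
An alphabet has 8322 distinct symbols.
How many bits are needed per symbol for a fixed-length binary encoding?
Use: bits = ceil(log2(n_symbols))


log2(8322) = 13.0227
Bracket: 2^13 = 8192 < 8322 <= 2^14 = 16384
So ceil(log2(8322)) = 14

bits = ceil(log2(8322)) = ceil(13.0227) = 14 bits


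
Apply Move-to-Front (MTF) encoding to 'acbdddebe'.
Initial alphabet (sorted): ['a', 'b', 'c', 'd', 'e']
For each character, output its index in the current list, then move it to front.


MTF encoding:
'a': index 0 in ['a', 'b', 'c', 'd', 'e'] -> ['a', 'b', 'c', 'd', 'e']
'c': index 2 in ['a', 'b', 'c', 'd', 'e'] -> ['c', 'a', 'b', 'd', 'e']
'b': index 2 in ['c', 'a', 'b', 'd', 'e'] -> ['b', 'c', 'a', 'd', 'e']
'd': index 3 in ['b', 'c', 'a', 'd', 'e'] -> ['d', 'b', 'c', 'a', 'e']
'd': index 0 in ['d', 'b', 'c', 'a', 'e'] -> ['d', 'b', 'c', 'a', 'e']
'd': index 0 in ['d', 'b', 'c', 'a', 'e'] -> ['d', 'b', 'c', 'a', 'e']
'e': index 4 in ['d', 'b', 'c', 'a', 'e'] -> ['e', 'd', 'b', 'c', 'a']
'b': index 2 in ['e', 'd', 'b', 'c', 'a'] -> ['b', 'e', 'd', 'c', 'a']
'e': index 1 in ['b', 'e', 'd', 'c', 'a'] -> ['e', 'b', 'd', 'c', 'a']


Output: [0, 2, 2, 3, 0, 0, 4, 2, 1]


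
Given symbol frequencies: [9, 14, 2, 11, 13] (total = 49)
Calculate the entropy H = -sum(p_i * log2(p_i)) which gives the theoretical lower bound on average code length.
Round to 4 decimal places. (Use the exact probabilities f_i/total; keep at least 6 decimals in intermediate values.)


Per-symbol terms -p_i * log2(p_i) with p_i = f_i/49:
  p = 9/49 = 0.183673: log2(p) = -2.444785, -p*log2(p) = 0.449042
  p = 14/49 = 0.285714: log2(p) = -1.807355, -p*log2(p) = 0.516387
  p = 2/49 = 0.040816: log2(p) = -4.614710, -p*log2(p) = 0.188356
  p = 11/49 = 0.224490: log2(p) = -2.155278, -p*log2(p) = 0.483838
  p = 13/49 = 0.265306: log2(p) = -1.914270, -p*log2(p) = 0.507868
H = 0.449042 + 0.516387 + 0.188356 + 0.483838 + 0.507868 = 2.145491

H = 2.1455 bits/symbol


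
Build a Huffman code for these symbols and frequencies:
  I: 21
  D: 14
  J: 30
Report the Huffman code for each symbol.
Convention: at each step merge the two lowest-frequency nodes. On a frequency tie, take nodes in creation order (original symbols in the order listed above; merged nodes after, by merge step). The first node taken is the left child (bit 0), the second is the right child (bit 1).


Huffman tree construction:
Step 1: Merge D(14) + I(21) = 35
Step 2: Merge J(30) + (D+I)(35) = 65
Read each symbol's code off the tree from the root (left child = 0, right child = 1).

Codes:
  I: 11 (length 2)
  D: 10 (length 2)
  J: 0 (length 1)
Average code length: 100/65 = 1.5385 bits/symbol


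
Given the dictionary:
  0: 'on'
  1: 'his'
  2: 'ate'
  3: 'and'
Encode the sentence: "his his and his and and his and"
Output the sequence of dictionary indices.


Look up each word in the dictionary:
  'his' -> 1
  'his' -> 1
  'and' -> 3
  'his' -> 1
  'and' -> 3
  'and' -> 3
  'his' -> 1
  'and' -> 3

Encoded: [1, 1, 3, 1, 3, 3, 1, 3]


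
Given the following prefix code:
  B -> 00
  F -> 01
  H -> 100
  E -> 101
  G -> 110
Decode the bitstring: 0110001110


Decoding step by step:
Bits 01 -> F
Bits 100 -> H
Bits 01 -> F
Bits 110 -> G


Decoded message: FHFG


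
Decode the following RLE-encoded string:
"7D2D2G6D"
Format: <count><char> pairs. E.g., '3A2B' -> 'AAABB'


Expanding each <count><char> pair:
  7D -> 'DDDDDDD'
  2D -> 'DD'
  2G -> 'GG'
  6D -> 'DDDDDD'

Decoded = DDDDDDDDDGGDDDDDD


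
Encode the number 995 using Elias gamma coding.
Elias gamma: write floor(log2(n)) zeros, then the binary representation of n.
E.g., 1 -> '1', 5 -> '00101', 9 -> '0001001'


num_bits = floor(log2(995)) + 1 = 10
leading_zeros = num_bits - 1 = 9
binary(995) = 1111100011

Elias gamma(995) = '000000000' + '1111100011' = 0000000001111100011 (19 bits)


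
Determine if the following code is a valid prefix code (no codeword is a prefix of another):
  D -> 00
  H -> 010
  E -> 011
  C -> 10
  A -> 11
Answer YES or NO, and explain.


Checking each pair (does one codeword prefix another?):
  D='00' vs H='010': no prefix
  D='00' vs E='011': no prefix
  D='00' vs C='10': no prefix
  D='00' vs A='11': no prefix
  H='010' vs D='00': no prefix
  H='010' vs E='011': no prefix
  H='010' vs C='10': no prefix
  H='010' vs A='11': no prefix
  E='011' vs D='00': no prefix
  E='011' vs H='010': no prefix
  E='011' vs C='10': no prefix
  E='011' vs A='11': no prefix
  C='10' vs D='00': no prefix
  C='10' vs H='010': no prefix
  C='10' vs E='011': no prefix
  C='10' vs A='11': no prefix
  A='11' vs D='00': no prefix
  A='11' vs H='010': no prefix
  A='11' vs E='011': no prefix
  A='11' vs C='10': no prefix
No violation found over all pairs.

YES -- this is a valid prefix code. No codeword is a prefix of any other codeword.


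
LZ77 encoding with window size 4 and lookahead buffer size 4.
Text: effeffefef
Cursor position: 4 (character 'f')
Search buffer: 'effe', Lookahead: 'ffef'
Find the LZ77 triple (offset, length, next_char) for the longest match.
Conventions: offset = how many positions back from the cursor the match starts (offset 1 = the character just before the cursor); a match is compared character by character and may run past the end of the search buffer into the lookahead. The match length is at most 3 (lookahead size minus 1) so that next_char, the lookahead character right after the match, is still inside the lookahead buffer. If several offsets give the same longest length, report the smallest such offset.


Try each offset into the search buffer:
  offset=1 (pos 3, char 'e'): match length 0
  offset=2 (pos 2, char 'f'): match length 1
  offset=3 (pos 1, char 'f'): match length 3
  offset=4 (pos 0, char 'e'): match length 0
Longest match has length 3 at offset 3.
next_char = character at position 4 + 3 = 7 -> 'f'

Best match: offset=3, length=3 (matching 'ffe' starting at position 1)
LZ77 triple: (3, 3, 'f')


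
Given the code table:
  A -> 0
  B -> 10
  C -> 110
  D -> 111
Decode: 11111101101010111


Decoding:
111 -> D
111 -> D
0 -> A
110 -> C
10 -> B
10 -> B
111 -> D


Result: DDACBBD


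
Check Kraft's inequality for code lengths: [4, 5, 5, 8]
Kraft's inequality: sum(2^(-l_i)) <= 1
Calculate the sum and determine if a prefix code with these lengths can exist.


Sum = 2^(-4) + 2^(-5) + 2^(-5) + 2^(-8)
    = 0.0625 + 0.03125 + 0.03125 + 0.00390625
    = 33/256 = 0.12890625
Since 0.12890625 <= 1, Kraft's inequality IS satisfied.
A prefix code with these lengths CAN exist.

Kraft sum = 0.12890625. Satisfied.


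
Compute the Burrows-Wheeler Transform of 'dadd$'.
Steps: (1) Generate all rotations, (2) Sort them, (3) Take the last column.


Rotations (sorted):
  0: $dadd -> last char: d
  1: add$d -> last char: d
  2: d$dad -> last char: d
  3: dadd$ -> last char: $
  4: dd$da -> last char: a


BWT = ddd$a


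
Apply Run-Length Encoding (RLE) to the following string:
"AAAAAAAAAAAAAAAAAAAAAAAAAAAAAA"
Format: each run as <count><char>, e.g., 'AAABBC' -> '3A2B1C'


Scanning runs left to right:
  i=0: run of 'A' x 30 -> '30A'

RLE = 30A


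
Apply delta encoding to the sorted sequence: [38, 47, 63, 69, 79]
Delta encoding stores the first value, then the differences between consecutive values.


First value: 38
Deltas:
  47 - 38 = 9
  63 - 47 = 16
  69 - 63 = 6
  79 - 69 = 10


Delta encoded: [38, 9, 16, 6, 10]


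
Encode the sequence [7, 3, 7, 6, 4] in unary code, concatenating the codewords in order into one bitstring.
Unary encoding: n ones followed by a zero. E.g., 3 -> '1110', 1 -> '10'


Encode each number as n ones followed by a terminating 0:
  7 -> 11111110 (8 bits)
  3 -> 1110 (4 bits)
  7 -> 11111110 (8 bits)
  6 -> 1111110 (7 bits)
  4 -> 11110 (5 bits)
Total length = 8 + 4 + 8 + 7 + 5 = 32 bits.

Unary([7, 3, 7, 6, 4]) = 11111110111011111110111111011110 (32 bits)


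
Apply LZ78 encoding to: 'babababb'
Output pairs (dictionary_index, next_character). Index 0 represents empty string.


LZ78 encoding steps:
Dictionary: {0: ''}
Step 1: w='' (idx 0), next='b' -> output (0, 'b'), add 'b' as idx 1
Step 2: w='' (idx 0), next='a' -> output (0, 'a'), add 'a' as idx 2
Step 3: w='b' (idx 1), next='a' -> output (1, 'a'), add 'ba' as idx 3
Step 4: w='ba' (idx 3), next='b' -> output (3, 'b'), add 'bab' as idx 4
Step 5: w='b' (idx 1), end of input -> output (1, '')


Encoded: [(0, 'b'), (0, 'a'), (1, 'a'), (3, 'b'), (1, '')]


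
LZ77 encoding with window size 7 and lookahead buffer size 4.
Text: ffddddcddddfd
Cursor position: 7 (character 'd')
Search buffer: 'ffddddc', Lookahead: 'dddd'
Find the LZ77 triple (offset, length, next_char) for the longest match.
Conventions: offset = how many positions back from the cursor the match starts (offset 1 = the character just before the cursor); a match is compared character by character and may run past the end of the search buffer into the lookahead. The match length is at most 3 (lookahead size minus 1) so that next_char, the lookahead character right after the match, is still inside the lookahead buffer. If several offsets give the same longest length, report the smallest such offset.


Try each offset into the search buffer:
  offset=1 (pos 6, char 'c'): match length 0
  offset=2 (pos 5, char 'd'): match length 1
  offset=3 (pos 4, char 'd'): match length 2
  offset=4 (pos 3, char 'd'): match length 3
  offset=5 (pos 2, char 'd'): match length 3
  offset=6 (pos 1, char 'f'): match length 0
  offset=7 (pos 0, char 'f'): match length 0
Longest match has length 3, found at offsets 4, 5; take the smallest, offset 4.
next_char = character at position 7 + 3 = 10 -> 'd'

Best match: offset=4, length=3 (matching 'ddd' starting at position 3)
LZ77 triple: (4, 3, 'd')


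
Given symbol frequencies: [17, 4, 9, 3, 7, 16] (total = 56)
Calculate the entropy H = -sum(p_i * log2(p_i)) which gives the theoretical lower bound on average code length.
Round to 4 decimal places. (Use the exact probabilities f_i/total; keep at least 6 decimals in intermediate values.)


Per-symbol terms -p_i * log2(p_i) with p_i = f_i/56:
  p = 17/56 = 0.303571: log2(p) = -1.719892, -p*log2(p) = 0.522110
  p = 4/56 = 0.071429: log2(p) = -3.807355, -p*log2(p) = 0.271954
  p = 9/56 = 0.160714: log2(p) = -2.637430, -p*log2(p) = 0.423873
  p = 3/56 = 0.053571: log2(p) = -4.222392, -p*log2(p) = 0.226200
  p = 7/56 = 0.125000: log2(p) = -3.000000, -p*log2(p) = 0.375000
  p = 16/56 = 0.285714: log2(p) = -1.807355, -p*log2(p) = 0.516387
H = 0.522110 + 0.271954 + 0.423873 + 0.226200 + 0.375000 + 0.516387 = 2.335524

H = 2.3355 bits/symbol


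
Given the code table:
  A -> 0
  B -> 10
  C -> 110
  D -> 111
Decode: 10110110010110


Decoding:
10 -> B
110 -> C
110 -> C
0 -> A
10 -> B
110 -> C


Result: BCCABC


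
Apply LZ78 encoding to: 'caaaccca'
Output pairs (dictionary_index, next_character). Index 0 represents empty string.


LZ78 encoding steps:
Dictionary: {0: ''}
Step 1: w='' (idx 0), next='c' -> output (0, 'c'), add 'c' as idx 1
Step 2: w='' (idx 0), next='a' -> output (0, 'a'), add 'a' as idx 2
Step 3: w='a' (idx 2), next='a' -> output (2, 'a'), add 'aa' as idx 3
Step 4: w='c' (idx 1), next='c' -> output (1, 'c'), add 'cc' as idx 4
Step 5: w='c' (idx 1), next='a' -> output (1, 'a'), add 'ca' as idx 5


Encoded: [(0, 'c'), (0, 'a'), (2, 'a'), (1, 'c'), (1, 'a')]


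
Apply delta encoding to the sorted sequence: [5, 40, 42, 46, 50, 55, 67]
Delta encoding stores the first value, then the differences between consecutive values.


First value: 5
Deltas:
  40 - 5 = 35
  42 - 40 = 2
  46 - 42 = 4
  50 - 46 = 4
  55 - 50 = 5
  67 - 55 = 12


Delta encoded: [5, 35, 2, 4, 4, 5, 12]


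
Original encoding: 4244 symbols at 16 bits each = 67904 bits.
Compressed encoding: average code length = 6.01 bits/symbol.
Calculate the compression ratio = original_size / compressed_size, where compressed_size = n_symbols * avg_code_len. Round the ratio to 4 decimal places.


original_size = n_symbols * orig_bits = 4244 * 16 = 67904 bits
compressed_size = n_symbols * avg_code_len = 4244 * 6.01 = 25506.44 bits
ratio = original_size / compressed_size = 67904 / 25506.44 = 2.6622

Compression ratio = 2.6622


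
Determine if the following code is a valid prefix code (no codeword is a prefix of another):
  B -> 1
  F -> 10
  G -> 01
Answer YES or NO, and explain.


Checking each pair (does one codeword prefix another?):
  B='1' vs F='10': prefix -- VIOLATION

NO -- this is NOT a valid prefix code. B (1) is a prefix of F (10).


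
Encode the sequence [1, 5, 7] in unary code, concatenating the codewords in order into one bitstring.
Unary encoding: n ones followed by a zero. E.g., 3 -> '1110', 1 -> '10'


Encode each number as n ones followed by a terminating 0:
  1 -> 10 (2 bits)
  5 -> 111110 (6 bits)
  7 -> 11111110 (8 bits)
Total length = 2 + 6 + 8 = 16 bits.

Unary([1, 5, 7]) = 1011111011111110 (16 bits)


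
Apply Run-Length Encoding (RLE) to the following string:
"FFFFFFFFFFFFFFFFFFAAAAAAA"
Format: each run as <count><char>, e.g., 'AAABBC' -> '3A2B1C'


Scanning runs left to right:
  i=0: run of 'F' x 18 -> '18F'
  i=18: run of 'A' x 7 -> '7A'

RLE = 18F7A


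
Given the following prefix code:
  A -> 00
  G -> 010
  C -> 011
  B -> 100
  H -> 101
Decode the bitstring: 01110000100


Decoding step by step:
Bits 011 -> C
Bits 100 -> B
Bits 00 -> A
Bits 100 -> B


Decoded message: CBAB


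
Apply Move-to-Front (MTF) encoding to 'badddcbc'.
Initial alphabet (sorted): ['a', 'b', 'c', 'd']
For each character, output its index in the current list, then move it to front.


MTF encoding:
'b': index 1 in ['a', 'b', 'c', 'd'] -> ['b', 'a', 'c', 'd']
'a': index 1 in ['b', 'a', 'c', 'd'] -> ['a', 'b', 'c', 'd']
'd': index 3 in ['a', 'b', 'c', 'd'] -> ['d', 'a', 'b', 'c']
'd': index 0 in ['d', 'a', 'b', 'c'] -> ['d', 'a', 'b', 'c']
'd': index 0 in ['d', 'a', 'b', 'c'] -> ['d', 'a', 'b', 'c']
'c': index 3 in ['d', 'a', 'b', 'c'] -> ['c', 'd', 'a', 'b']
'b': index 3 in ['c', 'd', 'a', 'b'] -> ['b', 'c', 'd', 'a']
'c': index 1 in ['b', 'c', 'd', 'a'] -> ['c', 'b', 'd', 'a']


Output: [1, 1, 3, 0, 0, 3, 3, 1]


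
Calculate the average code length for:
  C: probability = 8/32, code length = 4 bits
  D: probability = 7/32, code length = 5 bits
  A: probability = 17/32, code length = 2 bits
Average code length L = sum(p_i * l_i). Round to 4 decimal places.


Weighted contributions p_i * l_i:
  C: (8/32) * 4 = 32/32
  D: (7/32) * 5 = 35/32
  A: (17/32) * 2 = 34/32
Sum = (32 + 35 + 34)/32 = 101/32

L = 101/32 = 3.1563 bits/symbol


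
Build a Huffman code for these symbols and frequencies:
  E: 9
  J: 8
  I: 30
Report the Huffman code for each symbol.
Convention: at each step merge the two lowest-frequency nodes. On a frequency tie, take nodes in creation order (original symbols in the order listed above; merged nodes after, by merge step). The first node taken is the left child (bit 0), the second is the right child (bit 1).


Huffman tree construction:
Step 1: Merge J(8) + E(9) = 17
Step 2: Merge (J+E)(17) + I(30) = 47
Read each symbol's code off the tree from the root (left child = 0, right child = 1).

Codes:
  E: 01 (length 2)
  J: 00 (length 2)
  I: 1 (length 1)
Average code length: 64/47 = 1.3617 bits/symbol


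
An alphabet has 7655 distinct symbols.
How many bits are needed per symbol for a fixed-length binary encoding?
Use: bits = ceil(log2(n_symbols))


log2(7655) = 12.9022
Bracket: 2^12 = 4096 < 7655 <= 2^13 = 8192
So ceil(log2(7655)) = 13

bits = ceil(log2(7655)) = ceil(12.9022) = 13 bits


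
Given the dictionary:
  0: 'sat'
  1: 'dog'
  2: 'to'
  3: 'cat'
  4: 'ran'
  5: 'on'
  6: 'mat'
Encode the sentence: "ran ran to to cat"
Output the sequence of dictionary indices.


Look up each word in the dictionary:
  'ran' -> 4
  'ran' -> 4
  'to' -> 2
  'to' -> 2
  'cat' -> 3

Encoded: [4, 4, 2, 2, 3]


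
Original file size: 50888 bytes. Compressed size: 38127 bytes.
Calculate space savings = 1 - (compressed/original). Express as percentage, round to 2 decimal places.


ratio = compressed/original = 38127/50888 = 0.749234
savings = 1 - ratio = 1 - 0.749234 = 0.250766
as a percentage: 0.250766 * 100 = 25.08%

Space savings = 1 - 38127/50888 = 25.08%


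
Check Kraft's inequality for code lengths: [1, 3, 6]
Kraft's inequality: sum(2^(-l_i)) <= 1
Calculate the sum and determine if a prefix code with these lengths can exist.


Sum = 2^(-1) + 2^(-3) + 2^(-6)
    = 0.5 + 0.125 + 0.015625
    = 41/64 = 0.640625
Since 0.640625 <= 1, Kraft's inequality IS satisfied.
A prefix code with these lengths CAN exist.

Kraft sum = 0.640625. Satisfied.


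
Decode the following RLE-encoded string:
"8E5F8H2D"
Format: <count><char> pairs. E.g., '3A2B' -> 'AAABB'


Expanding each <count><char> pair:
  8E -> 'EEEEEEEE'
  5F -> 'FFFFF'
  8H -> 'HHHHHHHH'
  2D -> 'DD'

Decoded = EEEEEEEEFFFFFHHHHHHHHDD


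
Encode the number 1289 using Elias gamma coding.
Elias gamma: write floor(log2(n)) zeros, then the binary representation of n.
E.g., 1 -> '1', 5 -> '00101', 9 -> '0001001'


num_bits = floor(log2(1289)) + 1 = 11
leading_zeros = num_bits - 1 = 10
binary(1289) = 10100001001

Elias gamma(1289) = '0000000000' + '10100001001' = 000000000010100001001 (21 bits)


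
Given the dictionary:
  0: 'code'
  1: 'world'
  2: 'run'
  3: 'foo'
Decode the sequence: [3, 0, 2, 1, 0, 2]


Look up each index in the dictionary:
  3 -> 'foo'
  0 -> 'code'
  2 -> 'run'
  1 -> 'world'
  0 -> 'code'
  2 -> 'run'

Decoded: "foo code run world code run"


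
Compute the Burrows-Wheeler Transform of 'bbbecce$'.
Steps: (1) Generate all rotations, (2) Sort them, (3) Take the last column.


Rotations (sorted):
  0: $bbbecce -> last char: e
  1: bbbecce$ -> last char: $
  2: bbecce$b -> last char: b
  3: becce$bb -> last char: b
  4: cce$bbbe -> last char: e
  5: ce$bbbec -> last char: c
  6: e$bbbecc -> last char: c
  7: ecce$bbb -> last char: b


BWT = e$bbeccb


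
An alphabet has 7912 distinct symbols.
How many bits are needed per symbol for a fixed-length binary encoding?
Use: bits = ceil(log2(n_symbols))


log2(7912) = 12.9498
Bracket: 2^12 = 4096 < 7912 <= 2^13 = 8192
So ceil(log2(7912)) = 13

bits = ceil(log2(7912)) = ceil(12.9498) = 13 bits


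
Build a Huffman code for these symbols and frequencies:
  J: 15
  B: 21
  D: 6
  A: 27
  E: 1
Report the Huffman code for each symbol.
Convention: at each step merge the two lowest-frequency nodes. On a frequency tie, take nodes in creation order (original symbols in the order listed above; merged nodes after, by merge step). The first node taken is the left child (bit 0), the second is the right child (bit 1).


Huffman tree construction:
Step 1: Merge E(1) + D(6) = 7
Step 2: Merge (E+D)(7) + J(15) = 22
Step 3: Merge B(21) + ((E+D)+J)(22) = 43
Step 4: Merge A(27) + (B+((E+D)+J))(43) = 70
Read each symbol's code off the tree from the root (left child = 0, right child = 1).

Codes:
  J: 111 (length 3)
  B: 10 (length 2)
  D: 1101 (length 4)
  A: 0 (length 1)
  E: 1100 (length 4)
Average code length: 142/70 = 2.0286 bits/symbol


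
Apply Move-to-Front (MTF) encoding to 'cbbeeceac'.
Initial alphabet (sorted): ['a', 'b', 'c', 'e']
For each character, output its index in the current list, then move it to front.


MTF encoding:
'c': index 2 in ['a', 'b', 'c', 'e'] -> ['c', 'a', 'b', 'e']
'b': index 2 in ['c', 'a', 'b', 'e'] -> ['b', 'c', 'a', 'e']
'b': index 0 in ['b', 'c', 'a', 'e'] -> ['b', 'c', 'a', 'e']
'e': index 3 in ['b', 'c', 'a', 'e'] -> ['e', 'b', 'c', 'a']
'e': index 0 in ['e', 'b', 'c', 'a'] -> ['e', 'b', 'c', 'a']
'c': index 2 in ['e', 'b', 'c', 'a'] -> ['c', 'e', 'b', 'a']
'e': index 1 in ['c', 'e', 'b', 'a'] -> ['e', 'c', 'b', 'a']
'a': index 3 in ['e', 'c', 'b', 'a'] -> ['a', 'e', 'c', 'b']
'c': index 2 in ['a', 'e', 'c', 'b'] -> ['c', 'a', 'e', 'b']


Output: [2, 2, 0, 3, 0, 2, 1, 3, 2]


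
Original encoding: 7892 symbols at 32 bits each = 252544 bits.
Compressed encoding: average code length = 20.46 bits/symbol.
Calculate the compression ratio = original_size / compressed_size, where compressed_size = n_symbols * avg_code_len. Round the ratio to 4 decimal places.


original_size = n_symbols * orig_bits = 7892 * 32 = 252544 bits
compressed_size = n_symbols * avg_code_len = 7892 * 20.46 = 161470.32 bits
ratio = original_size / compressed_size = 252544 / 161470.32 = 1.564

Compression ratio = 1.564


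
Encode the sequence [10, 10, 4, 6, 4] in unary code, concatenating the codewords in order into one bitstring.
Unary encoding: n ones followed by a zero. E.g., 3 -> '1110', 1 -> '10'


Encode each number as n ones followed by a terminating 0:
  10 -> 11111111110 (11 bits)
  10 -> 11111111110 (11 bits)
  4 -> 11110 (5 bits)
  6 -> 1111110 (7 bits)
  4 -> 11110 (5 bits)
Total length = 11 + 11 + 5 + 7 + 5 = 39 bits.

Unary([10, 10, 4, 6, 4]) = 111111111101111111111011110111111011110 (39 bits)


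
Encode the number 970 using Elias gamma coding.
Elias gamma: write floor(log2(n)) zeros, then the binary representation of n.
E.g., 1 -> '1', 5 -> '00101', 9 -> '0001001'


num_bits = floor(log2(970)) + 1 = 10
leading_zeros = num_bits - 1 = 9
binary(970) = 1111001010

Elias gamma(970) = '000000000' + '1111001010' = 0000000001111001010 (19 bits)


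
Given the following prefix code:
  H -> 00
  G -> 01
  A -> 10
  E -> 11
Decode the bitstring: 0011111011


Decoding step by step:
Bits 00 -> H
Bits 11 -> E
Bits 11 -> E
Bits 10 -> A
Bits 11 -> E


Decoded message: HEEAE


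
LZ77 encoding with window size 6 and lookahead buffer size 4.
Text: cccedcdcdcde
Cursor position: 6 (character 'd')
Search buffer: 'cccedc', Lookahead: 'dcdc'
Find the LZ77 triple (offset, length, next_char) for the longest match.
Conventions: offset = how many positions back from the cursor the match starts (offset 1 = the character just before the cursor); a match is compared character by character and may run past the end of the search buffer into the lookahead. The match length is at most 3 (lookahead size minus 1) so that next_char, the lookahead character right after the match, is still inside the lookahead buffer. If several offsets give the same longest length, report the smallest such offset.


Try each offset into the search buffer:
  offset=1 (pos 5, char 'c'): match length 0
  offset=2 (pos 4, char 'd'): match length 3
  offset=3 (pos 3, char 'e'): match length 0
  offset=4 (pos 2, char 'c'): match length 0
  offset=5 (pos 1, char 'c'): match length 0
  offset=6 (pos 0, char 'c'): match length 0
Longest match has length 3 at offset 2.
next_char = character at position 6 + 3 = 9 -> 'c'

Best match: offset=2, length=3 (matching 'dcd' starting at position 4)
LZ77 triple: (2, 3, 'c')


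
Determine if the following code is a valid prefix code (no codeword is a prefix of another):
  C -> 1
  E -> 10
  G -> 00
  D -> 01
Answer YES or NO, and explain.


Checking each pair (does one codeword prefix another?):
  C='1' vs E='10': prefix -- VIOLATION

NO -- this is NOT a valid prefix code. C (1) is a prefix of E (10).


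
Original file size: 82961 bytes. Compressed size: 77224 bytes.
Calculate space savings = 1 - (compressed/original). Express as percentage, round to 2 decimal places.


ratio = compressed/original = 77224/82961 = 0.930847
savings = 1 - ratio = 1 - 0.930847 = 0.069153
as a percentage: 0.069153 * 100 = 6.92%

Space savings = 1 - 77224/82961 = 6.92%


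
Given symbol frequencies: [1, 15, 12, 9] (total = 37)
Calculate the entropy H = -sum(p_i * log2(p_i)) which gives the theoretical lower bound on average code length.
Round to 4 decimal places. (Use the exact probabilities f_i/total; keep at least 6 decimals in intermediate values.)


Per-symbol terms -p_i * log2(p_i) with p_i = f_i/37:
  p = 1/37 = 0.027027: log2(p) = -5.209453, -p*log2(p) = 0.140796
  p = 15/37 = 0.405405: log2(p) = -1.302563, -p*log2(p) = 0.528066
  p = 12/37 = 0.324324: log2(p) = -1.624491, -p*log2(p) = 0.526862
  p = 9/37 = 0.243243: log2(p) = -2.039528, -p*log2(p) = 0.496101
H = 0.140796 + 0.528066 + 0.526862 + 0.496101 = 1.691825

H = 1.6918 bits/symbol


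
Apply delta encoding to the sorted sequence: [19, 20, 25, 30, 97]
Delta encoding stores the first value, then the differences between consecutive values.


First value: 19
Deltas:
  20 - 19 = 1
  25 - 20 = 5
  30 - 25 = 5
  97 - 30 = 67


Delta encoded: [19, 1, 5, 5, 67]


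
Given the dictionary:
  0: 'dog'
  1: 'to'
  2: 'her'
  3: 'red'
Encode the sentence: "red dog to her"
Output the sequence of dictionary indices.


Look up each word in the dictionary:
  'red' -> 3
  'dog' -> 0
  'to' -> 1
  'her' -> 2

Encoded: [3, 0, 1, 2]


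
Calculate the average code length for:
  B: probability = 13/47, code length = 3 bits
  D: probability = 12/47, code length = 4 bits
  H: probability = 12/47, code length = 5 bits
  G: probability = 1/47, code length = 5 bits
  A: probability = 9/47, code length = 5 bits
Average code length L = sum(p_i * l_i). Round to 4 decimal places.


Weighted contributions p_i * l_i:
  B: (13/47) * 3 = 39/47
  D: (12/47) * 4 = 48/47
  H: (12/47) * 5 = 60/47
  G: (1/47) * 5 = 5/47
  A: (9/47) * 5 = 45/47
Sum = (39 + 48 + 60 + 5 + 45)/47 = 197/47

L = 197/47 = 4.1915 bits/symbol


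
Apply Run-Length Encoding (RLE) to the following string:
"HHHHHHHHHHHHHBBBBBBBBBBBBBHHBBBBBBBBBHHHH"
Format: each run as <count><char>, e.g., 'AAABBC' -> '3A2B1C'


Scanning runs left to right:
  i=0: run of 'H' x 13 -> '13H'
  i=13: run of 'B' x 13 -> '13B'
  i=26: run of 'H' x 2 -> '2H'
  i=28: run of 'B' x 9 -> '9B'
  i=37: run of 'H' x 4 -> '4H'

RLE = 13H13B2H9B4H


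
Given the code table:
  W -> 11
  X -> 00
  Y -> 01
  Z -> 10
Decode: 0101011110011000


Decoding:
01 -> Y
01 -> Y
01 -> Y
11 -> W
10 -> Z
01 -> Y
10 -> Z
00 -> X


Result: YYYWZYZX


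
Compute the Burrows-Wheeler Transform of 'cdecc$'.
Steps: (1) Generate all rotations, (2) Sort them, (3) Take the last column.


Rotations (sorted):
  0: $cdecc -> last char: c
  1: c$cdec -> last char: c
  2: cc$cde -> last char: e
  3: cdecc$ -> last char: $
  4: decc$c -> last char: c
  5: ecc$cd -> last char: d


BWT = cce$cd


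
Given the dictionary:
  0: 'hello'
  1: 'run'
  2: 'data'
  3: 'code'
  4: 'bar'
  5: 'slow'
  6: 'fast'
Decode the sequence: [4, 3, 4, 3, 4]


Look up each index in the dictionary:
  4 -> 'bar'
  3 -> 'code'
  4 -> 'bar'
  3 -> 'code'
  4 -> 'bar'

Decoded: "bar code bar code bar"


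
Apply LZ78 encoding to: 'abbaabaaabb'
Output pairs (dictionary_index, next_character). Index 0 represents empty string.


LZ78 encoding steps:
Dictionary: {0: ''}
Step 1: w='' (idx 0), next='a' -> output (0, 'a'), add 'a' as idx 1
Step 2: w='' (idx 0), next='b' -> output (0, 'b'), add 'b' as idx 2
Step 3: w='b' (idx 2), next='a' -> output (2, 'a'), add 'ba' as idx 3
Step 4: w='a' (idx 1), next='b' -> output (1, 'b'), add 'ab' as idx 4
Step 5: w='a' (idx 1), next='a' -> output (1, 'a'), add 'aa' as idx 5
Step 6: w='ab' (idx 4), next='b' -> output (4, 'b'), add 'abb' as idx 6


Encoded: [(0, 'a'), (0, 'b'), (2, 'a'), (1, 'b'), (1, 'a'), (4, 'b')]


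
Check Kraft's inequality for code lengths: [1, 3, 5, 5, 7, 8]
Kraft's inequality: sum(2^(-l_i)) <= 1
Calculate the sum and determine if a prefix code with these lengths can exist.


Sum = 2^(-1) + 2^(-3) + 2^(-5) + 2^(-5) + 2^(-7) + 2^(-8)
    = 0.5 + 0.125 + 0.03125 + 0.03125 + 0.0078125 + 0.00390625
    = 179/256 = 0.69921875
Since 0.69921875 <= 1, Kraft's inequality IS satisfied.
A prefix code with these lengths CAN exist.

Kraft sum = 0.69921875. Satisfied.


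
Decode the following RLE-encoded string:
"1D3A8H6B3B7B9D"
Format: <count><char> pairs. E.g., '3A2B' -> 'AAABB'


Expanding each <count><char> pair:
  1D -> 'D'
  3A -> 'AAA'
  8H -> 'HHHHHHHH'
  6B -> 'BBBBBB'
  3B -> 'BBB'
  7B -> 'BBBBBBB'
  9D -> 'DDDDDDDDD'

Decoded = DAAAHHHHHHHHBBBBBBBBBBBBBBBBDDDDDDDDD


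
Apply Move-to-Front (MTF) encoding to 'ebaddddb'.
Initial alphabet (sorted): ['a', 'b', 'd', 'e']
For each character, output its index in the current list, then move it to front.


MTF encoding:
'e': index 3 in ['a', 'b', 'd', 'e'] -> ['e', 'a', 'b', 'd']
'b': index 2 in ['e', 'a', 'b', 'd'] -> ['b', 'e', 'a', 'd']
'a': index 2 in ['b', 'e', 'a', 'd'] -> ['a', 'b', 'e', 'd']
'd': index 3 in ['a', 'b', 'e', 'd'] -> ['d', 'a', 'b', 'e']
'd': index 0 in ['d', 'a', 'b', 'e'] -> ['d', 'a', 'b', 'e']
'd': index 0 in ['d', 'a', 'b', 'e'] -> ['d', 'a', 'b', 'e']
'd': index 0 in ['d', 'a', 'b', 'e'] -> ['d', 'a', 'b', 'e']
'b': index 2 in ['d', 'a', 'b', 'e'] -> ['b', 'd', 'a', 'e']


Output: [3, 2, 2, 3, 0, 0, 0, 2]


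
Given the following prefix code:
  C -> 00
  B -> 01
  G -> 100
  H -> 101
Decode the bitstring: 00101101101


Decoding step by step:
Bits 00 -> C
Bits 101 -> H
Bits 101 -> H
Bits 101 -> H


Decoded message: CHHH


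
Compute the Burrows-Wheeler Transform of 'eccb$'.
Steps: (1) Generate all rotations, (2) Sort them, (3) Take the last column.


Rotations (sorted):
  0: $eccb -> last char: b
  1: b$ecc -> last char: c
  2: cb$ec -> last char: c
  3: ccb$e -> last char: e
  4: eccb$ -> last char: $


BWT = bcce$


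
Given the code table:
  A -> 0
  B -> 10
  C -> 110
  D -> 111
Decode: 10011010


Decoding:
10 -> B
0 -> A
110 -> C
10 -> B


Result: BACB


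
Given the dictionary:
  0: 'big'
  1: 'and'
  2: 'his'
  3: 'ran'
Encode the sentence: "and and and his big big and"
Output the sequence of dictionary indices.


Look up each word in the dictionary:
  'and' -> 1
  'and' -> 1
  'and' -> 1
  'his' -> 2
  'big' -> 0
  'big' -> 0
  'and' -> 1

Encoded: [1, 1, 1, 2, 0, 0, 1]


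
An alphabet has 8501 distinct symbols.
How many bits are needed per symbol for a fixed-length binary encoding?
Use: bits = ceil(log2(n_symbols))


log2(8501) = 13.0534
Bracket: 2^13 = 8192 < 8501 <= 2^14 = 16384
So ceil(log2(8501)) = 14

bits = ceil(log2(8501)) = ceil(13.0534) = 14 bits


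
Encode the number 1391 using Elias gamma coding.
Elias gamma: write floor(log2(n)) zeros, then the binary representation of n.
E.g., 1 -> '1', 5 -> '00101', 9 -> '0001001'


num_bits = floor(log2(1391)) + 1 = 11
leading_zeros = num_bits - 1 = 10
binary(1391) = 10101101111

Elias gamma(1391) = '0000000000' + '10101101111' = 000000000010101101111 (21 bits)


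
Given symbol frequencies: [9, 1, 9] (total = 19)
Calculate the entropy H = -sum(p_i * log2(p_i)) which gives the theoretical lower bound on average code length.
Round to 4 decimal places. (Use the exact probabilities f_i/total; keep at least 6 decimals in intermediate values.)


Per-symbol terms -p_i * log2(p_i) with p_i = f_i/19:
  p = 9/19 = 0.473684: log2(p) = -1.078003, -p*log2(p) = 0.510633
  p = 1/19 = 0.052632: log2(p) = -4.247928, -p*log2(p) = 0.223575
  p = 9/19 = 0.473684: log2(p) = -1.078003, -p*log2(p) = 0.510633
H = 0.510633 + 0.223575 + 0.510633 = 1.244841

H = 1.2448 bits/symbol


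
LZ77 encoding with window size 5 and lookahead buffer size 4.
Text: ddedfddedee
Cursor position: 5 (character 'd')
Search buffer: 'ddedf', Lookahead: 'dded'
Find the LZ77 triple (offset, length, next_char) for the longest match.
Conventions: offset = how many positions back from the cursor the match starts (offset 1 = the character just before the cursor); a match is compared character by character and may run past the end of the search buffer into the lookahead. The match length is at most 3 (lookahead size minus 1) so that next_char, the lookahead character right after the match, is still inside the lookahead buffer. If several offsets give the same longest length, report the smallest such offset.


Try each offset into the search buffer:
  offset=1 (pos 4, char 'f'): match length 0
  offset=2 (pos 3, char 'd'): match length 1
  offset=3 (pos 2, char 'e'): match length 0
  offset=4 (pos 1, char 'd'): match length 1
  offset=5 (pos 0, char 'd'): match length 3
Longest match has length 3 at offset 5.
next_char = character at position 5 + 3 = 8 -> 'd'

Best match: offset=5, length=3 (matching 'dde' starting at position 0)
LZ77 triple: (5, 3, 'd')


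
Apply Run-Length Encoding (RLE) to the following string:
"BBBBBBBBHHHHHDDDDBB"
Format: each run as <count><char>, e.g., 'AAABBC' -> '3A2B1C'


Scanning runs left to right:
  i=0: run of 'B' x 8 -> '8B'
  i=8: run of 'H' x 5 -> '5H'
  i=13: run of 'D' x 4 -> '4D'
  i=17: run of 'B' x 2 -> '2B'

RLE = 8B5H4D2B


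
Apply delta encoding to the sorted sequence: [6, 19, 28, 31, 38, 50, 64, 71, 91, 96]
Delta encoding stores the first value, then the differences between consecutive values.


First value: 6
Deltas:
  19 - 6 = 13
  28 - 19 = 9
  31 - 28 = 3
  38 - 31 = 7
  50 - 38 = 12
  64 - 50 = 14
  71 - 64 = 7
  91 - 71 = 20
  96 - 91 = 5


Delta encoded: [6, 13, 9, 3, 7, 12, 14, 7, 20, 5]


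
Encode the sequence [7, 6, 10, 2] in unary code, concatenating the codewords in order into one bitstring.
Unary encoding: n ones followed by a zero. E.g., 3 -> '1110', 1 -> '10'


Encode each number as n ones followed by a terminating 0:
  7 -> 11111110 (8 bits)
  6 -> 1111110 (7 bits)
  10 -> 11111111110 (11 bits)
  2 -> 110 (3 bits)
Total length = 8 + 7 + 11 + 3 = 29 bits.

Unary([7, 6, 10, 2]) = 11111110111111011111111110110 (29 bits)


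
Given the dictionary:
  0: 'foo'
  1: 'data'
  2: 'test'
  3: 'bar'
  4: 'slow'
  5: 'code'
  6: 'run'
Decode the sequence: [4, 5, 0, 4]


Look up each index in the dictionary:
  4 -> 'slow'
  5 -> 'code'
  0 -> 'foo'
  4 -> 'slow'

Decoded: "slow code foo slow"


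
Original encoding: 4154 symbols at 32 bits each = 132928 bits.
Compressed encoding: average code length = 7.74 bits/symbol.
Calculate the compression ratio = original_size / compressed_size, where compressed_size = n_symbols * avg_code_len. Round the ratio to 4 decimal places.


original_size = n_symbols * orig_bits = 4154 * 32 = 132928 bits
compressed_size = n_symbols * avg_code_len = 4154 * 7.74 = 32151.96 bits
ratio = original_size / compressed_size = 132928 / 32151.96 = 4.1344

Compression ratio = 4.1344


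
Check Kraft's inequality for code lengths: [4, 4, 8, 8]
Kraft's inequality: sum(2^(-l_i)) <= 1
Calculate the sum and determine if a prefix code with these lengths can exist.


Sum = 2^(-4) + 2^(-4) + 2^(-8) + 2^(-8)
    = 0.0625 + 0.0625 + 0.00390625 + 0.00390625
    = 34/256 = 0.1328125
Since 0.1328125 <= 1, Kraft's inequality IS satisfied.
A prefix code with these lengths CAN exist.

Kraft sum = 0.1328125. Satisfied.


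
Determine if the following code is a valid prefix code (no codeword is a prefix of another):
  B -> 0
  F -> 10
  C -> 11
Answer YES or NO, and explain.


Checking each pair (does one codeword prefix another?):
  B='0' vs F='10': no prefix
  B='0' vs C='11': no prefix
  F='10' vs B='0': no prefix
  F='10' vs C='11': no prefix
  C='11' vs B='0': no prefix
  C='11' vs F='10': no prefix
No violation found over all pairs.

YES -- this is a valid prefix code. No codeword is a prefix of any other codeword.


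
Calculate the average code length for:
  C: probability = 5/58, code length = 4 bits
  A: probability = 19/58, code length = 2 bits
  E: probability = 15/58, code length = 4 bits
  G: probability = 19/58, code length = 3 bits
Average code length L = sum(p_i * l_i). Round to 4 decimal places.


Weighted contributions p_i * l_i:
  C: (5/58) * 4 = 20/58
  A: (19/58) * 2 = 38/58
  E: (15/58) * 4 = 60/58
  G: (19/58) * 3 = 57/58
Sum = (20 + 38 + 60 + 57)/58 = 175/58

L = 175/58 = 3.0172 bits/symbol


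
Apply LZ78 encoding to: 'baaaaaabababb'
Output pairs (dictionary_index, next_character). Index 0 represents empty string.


LZ78 encoding steps:
Dictionary: {0: ''}
Step 1: w='' (idx 0), next='b' -> output (0, 'b'), add 'b' as idx 1
Step 2: w='' (idx 0), next='a' -> output (0, 'a'), add 'a' as idx 2
Step 3: w='a' (idx 2), next='a' -> output (2, 'a'), add 'aa' as idx 3
Step 4: w='aa' (idx 3), next='a' -> output (3, 'a'), add 'aaa' as idx 4
Step 5: w='b' (idx 1), next='a' -> output (1, 'a'), add 'ba' as idx 5
Step 6: w='ba' (idx 5), next='b' -> output (5, 'b'), add 'bab' as idx 6
Step 7: w='b' (idx 1), end of input -> output (1, '')


Encoded: [(0, 'b'), (0, 'a'), (2, 'a'), (3, 'a'), (1, 'a'), (5, 'b'), (1, '')]


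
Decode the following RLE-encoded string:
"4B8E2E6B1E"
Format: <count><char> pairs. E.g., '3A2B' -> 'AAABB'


Expanding each <count><char> pair:
  4B -> 'BBBB'
  8E -> 'EEEEEEEE'
  2E -> 'EE'
  6B -> 'BBBBBB'
  1E -> 'E'

Decoded = BBBBEEEEEEEEEEBBBBBBE


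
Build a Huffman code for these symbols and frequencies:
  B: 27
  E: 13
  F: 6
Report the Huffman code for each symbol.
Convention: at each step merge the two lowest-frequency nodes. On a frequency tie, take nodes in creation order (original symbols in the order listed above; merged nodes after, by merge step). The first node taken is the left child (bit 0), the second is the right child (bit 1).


Huffman tree construction:
Step 1: Merge F(6) + E(13) = 19
Step 2: Merge (F+E)(19) + B(27) = 46
Read each symbol's code off the tree from the root (left child = 0, right child = 1).

Codes:
  B: 1 (length 1)
  E: 01 (length 2)
  F: 00 (length 2)
Average code length: 65/46 = 1.4130 bits/symbol


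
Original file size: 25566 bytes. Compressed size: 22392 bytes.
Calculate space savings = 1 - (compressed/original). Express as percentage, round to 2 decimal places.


ratio = compressed/original = 22392/25566 = 0.875851
savings = 1 - ratio = 1 - 0.875851 = 0.124149
as a percentage: 0.124149 * 100 = 12.41%

Space savings = 1 - 22392/25566 = 12.41%


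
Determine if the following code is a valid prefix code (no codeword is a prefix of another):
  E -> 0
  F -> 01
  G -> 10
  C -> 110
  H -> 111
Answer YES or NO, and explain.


Checking each pair (does one codeword prefix another?):
  E='0' vs F='01': prefix -- VIOLATION

NO -- this is NOT a valid prefix code. E (0) is a prefix of F (01).


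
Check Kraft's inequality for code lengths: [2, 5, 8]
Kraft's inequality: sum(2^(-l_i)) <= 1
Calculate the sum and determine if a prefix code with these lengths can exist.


Sum = 2^(-2) + 2^(-5) + 2^(-8)
    = 0.25 + 0.03125 + 0.00390625
    = 73/256 = 0.28515625
Since 0.28515625 <= 1, Kraft's inequality IS satisfied.
A prefix code with these lengths CAN exist.

Kraft sum = 0.28515625. Satisfied.


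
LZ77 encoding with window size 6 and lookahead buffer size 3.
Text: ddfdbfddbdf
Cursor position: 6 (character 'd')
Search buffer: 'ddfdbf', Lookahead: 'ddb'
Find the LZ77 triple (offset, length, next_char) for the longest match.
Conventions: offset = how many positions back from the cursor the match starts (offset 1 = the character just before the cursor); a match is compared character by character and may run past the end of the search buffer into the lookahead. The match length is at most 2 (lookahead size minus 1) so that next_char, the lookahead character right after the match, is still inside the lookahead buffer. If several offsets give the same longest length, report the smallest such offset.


Try each offset into the search buffer:
  offset=1 (pos 5, char 'f'): match length 0
  offset=2 (pos 4, char 'b'): match length 0
  offset=3 (pos 3, char 'd'): match length 1
  offset=4 (pos 2, char 'f'): match length 0
  offset=5 (pos 1, char 'd'): match length 1
  offset=6 (pos 0, char 'd'): match length 2
Longest match has length 2 at offset 6.
next_char = character at position 6 + 2 = 8 -> 'b'

Best match: offset=6, length=2 (matching 'dd' starting at position 0)
LZ77 triple: (6, 2, 'b')
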